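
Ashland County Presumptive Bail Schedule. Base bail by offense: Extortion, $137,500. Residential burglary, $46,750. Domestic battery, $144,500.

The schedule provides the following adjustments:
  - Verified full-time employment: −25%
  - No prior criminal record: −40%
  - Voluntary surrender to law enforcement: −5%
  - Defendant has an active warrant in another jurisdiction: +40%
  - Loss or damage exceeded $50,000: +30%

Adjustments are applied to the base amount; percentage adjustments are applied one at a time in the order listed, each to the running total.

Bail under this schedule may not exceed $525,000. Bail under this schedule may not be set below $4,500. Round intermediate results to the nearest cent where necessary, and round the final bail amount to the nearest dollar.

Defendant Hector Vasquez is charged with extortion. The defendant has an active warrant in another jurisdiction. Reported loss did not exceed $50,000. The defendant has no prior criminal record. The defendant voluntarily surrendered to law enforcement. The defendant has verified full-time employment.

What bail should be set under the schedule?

$82,294

Base amounts from the schedule: extortion $137,500.
Single charge. Combined base = $137,500.
Verified full-time employment (−25%): $137,500 × 0.75 = $103,125.
No prior criminal record (−40%): $103,125 × 0.6 = $61,875.
Voluntary surrender to law enforcement (−5%): $61,875 × 0.95 = $58,781.25.
Defendant has an active warrant in another jurisdiction (+40%): $58,781.25 × 1.4 = $82,293.75.
$82,293.75 is within the $525,000 maximum.
$82,293.75 is at or above the $4,500 minimum.
Rounded to the nearest dollar: $82,294.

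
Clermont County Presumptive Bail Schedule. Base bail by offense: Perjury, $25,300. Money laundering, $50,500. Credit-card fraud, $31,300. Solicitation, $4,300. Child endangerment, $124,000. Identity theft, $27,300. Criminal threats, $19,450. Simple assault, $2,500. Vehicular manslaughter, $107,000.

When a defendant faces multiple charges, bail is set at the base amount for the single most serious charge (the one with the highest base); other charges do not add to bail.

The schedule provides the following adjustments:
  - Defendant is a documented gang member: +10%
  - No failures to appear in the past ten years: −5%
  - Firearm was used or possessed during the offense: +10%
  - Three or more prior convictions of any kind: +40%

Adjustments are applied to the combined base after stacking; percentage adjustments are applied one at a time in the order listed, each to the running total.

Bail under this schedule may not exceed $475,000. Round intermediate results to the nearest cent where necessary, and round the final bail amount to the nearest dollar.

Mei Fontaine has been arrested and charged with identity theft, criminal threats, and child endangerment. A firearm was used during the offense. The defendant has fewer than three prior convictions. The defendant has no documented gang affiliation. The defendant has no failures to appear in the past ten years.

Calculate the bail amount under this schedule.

$129,580

Base amounts from the schedule: identity theft $27,300; criminal threats $19,450; child endangerment $124,000.
Stacking rule: use the highest base only. Highest is child endangerment at $124,000. Combined base = $124,000.
No failures to appear in the past ten years (−5%): $124,000 × 0.95 = $117,800.
Firearm was used or possessed during the offense (+10%): $117,800 × 1.1 = $129,580.
$129,580 is within the $475,000 maximum.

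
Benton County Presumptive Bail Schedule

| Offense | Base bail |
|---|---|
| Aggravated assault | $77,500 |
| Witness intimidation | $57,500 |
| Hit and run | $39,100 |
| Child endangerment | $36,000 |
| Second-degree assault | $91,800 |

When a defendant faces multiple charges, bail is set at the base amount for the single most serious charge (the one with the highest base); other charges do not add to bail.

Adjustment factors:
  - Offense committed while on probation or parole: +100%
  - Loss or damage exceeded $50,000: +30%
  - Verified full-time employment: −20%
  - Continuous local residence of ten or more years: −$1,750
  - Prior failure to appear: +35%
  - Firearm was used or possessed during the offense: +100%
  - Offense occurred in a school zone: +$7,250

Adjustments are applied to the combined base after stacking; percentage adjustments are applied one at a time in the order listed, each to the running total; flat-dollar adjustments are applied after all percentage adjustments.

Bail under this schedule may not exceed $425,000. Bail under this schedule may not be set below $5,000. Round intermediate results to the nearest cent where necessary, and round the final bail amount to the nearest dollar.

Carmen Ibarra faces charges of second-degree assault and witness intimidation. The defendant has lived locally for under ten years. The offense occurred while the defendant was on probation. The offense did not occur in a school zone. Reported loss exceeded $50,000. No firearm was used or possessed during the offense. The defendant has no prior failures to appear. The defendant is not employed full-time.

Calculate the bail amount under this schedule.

Base amounts from the schedule: second-degree assault $91,800; witness intimidation $57,500.
Stacking rule: use the highest base only. Highest is second-degree assault at $91,800. Combined base = $91,800.
Offense committed while on probation or parole (+100%): $91,800 × 2 = $183,600.
Loss or damage exceeded $50,000 (+30%): $183,600 × 1.3 = $238,680.
$238,680 is within the $425,000 maximum.
$238,680 is at or above the $5,000 minimum.

$238,680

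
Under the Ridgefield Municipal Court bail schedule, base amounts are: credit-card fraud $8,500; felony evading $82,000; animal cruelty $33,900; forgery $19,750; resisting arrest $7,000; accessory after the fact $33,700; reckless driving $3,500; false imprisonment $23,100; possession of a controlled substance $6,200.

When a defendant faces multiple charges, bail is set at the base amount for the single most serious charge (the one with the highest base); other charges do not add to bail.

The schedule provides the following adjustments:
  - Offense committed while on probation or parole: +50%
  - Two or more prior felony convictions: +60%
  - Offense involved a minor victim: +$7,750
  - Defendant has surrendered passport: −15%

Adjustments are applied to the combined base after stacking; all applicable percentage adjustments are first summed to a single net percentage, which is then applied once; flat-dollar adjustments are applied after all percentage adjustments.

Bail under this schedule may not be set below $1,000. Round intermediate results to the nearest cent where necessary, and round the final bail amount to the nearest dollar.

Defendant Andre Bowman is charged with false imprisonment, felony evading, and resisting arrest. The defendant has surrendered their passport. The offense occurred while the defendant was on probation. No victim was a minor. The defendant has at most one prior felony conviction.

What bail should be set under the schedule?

Base amounts from the schedule: false imprisonment $23,100; felony evading $82,000; resisting arrest $7,000.
Stacking rule: use the highest base only. Highest is felony evading at $82,000. Combined base = $82,000.
Net percentage adjustment: +50% −15% = +35%. $82,000 × 1.35 = $110,700.
$110,700 is at or above the $1,000 minimum.

$110,700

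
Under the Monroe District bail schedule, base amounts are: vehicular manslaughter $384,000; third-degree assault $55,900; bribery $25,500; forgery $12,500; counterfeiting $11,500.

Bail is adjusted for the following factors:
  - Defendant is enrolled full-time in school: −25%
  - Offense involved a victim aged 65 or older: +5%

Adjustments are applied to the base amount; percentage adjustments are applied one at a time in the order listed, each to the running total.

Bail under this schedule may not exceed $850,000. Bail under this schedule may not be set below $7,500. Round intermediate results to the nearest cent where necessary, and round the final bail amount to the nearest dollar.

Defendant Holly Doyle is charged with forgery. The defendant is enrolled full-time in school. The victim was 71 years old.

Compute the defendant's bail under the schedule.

Base amounts from the schedule: forgery $12,500.
Single charge. Combined base = $12,500.
Defendant is enrolled full-time in school (−25%): $12,500 × 0.75 = $9,375.
Offense involved a victim aged 65 or older (+5%): $9,375 × 1.05 = $9,843.75.
$9,843.75 is within the $850,000 maximum.
$9,843.75 is at or above the $7,500 minimum.
Rounded to the nearest dollar: $9,844.

$9,844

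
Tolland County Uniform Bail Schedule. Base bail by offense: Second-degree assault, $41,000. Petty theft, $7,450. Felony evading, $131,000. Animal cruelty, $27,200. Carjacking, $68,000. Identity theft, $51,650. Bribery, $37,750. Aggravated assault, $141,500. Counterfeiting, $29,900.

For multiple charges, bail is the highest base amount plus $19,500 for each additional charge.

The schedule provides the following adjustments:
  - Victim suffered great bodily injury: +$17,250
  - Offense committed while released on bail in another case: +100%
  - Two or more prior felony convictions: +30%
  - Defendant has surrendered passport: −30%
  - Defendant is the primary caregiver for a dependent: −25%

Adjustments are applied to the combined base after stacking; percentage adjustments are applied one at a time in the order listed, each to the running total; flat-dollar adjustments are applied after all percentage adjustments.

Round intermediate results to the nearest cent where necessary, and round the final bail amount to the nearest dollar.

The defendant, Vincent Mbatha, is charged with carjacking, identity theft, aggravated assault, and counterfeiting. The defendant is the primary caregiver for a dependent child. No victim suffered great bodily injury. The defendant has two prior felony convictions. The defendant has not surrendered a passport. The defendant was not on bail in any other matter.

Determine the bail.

$195,000

Base amounts from the schedule: carjacking $68,000; identity theft $51,650; aggravated assault $141,500; counterfeiting $29,900.
Stacking rule: highest base plus $19,500 per additional charge. Highest is aggravated assault at $141,500; 3 additional charges → +$58,500. Combined base = $200,000.
Two or more prior felony convictions (+30%): $200,000 × 1.3 = $260,000.
Defendant is the primary caregiver for a dependent (−25%): $260,000 × 0.75 = $195,000.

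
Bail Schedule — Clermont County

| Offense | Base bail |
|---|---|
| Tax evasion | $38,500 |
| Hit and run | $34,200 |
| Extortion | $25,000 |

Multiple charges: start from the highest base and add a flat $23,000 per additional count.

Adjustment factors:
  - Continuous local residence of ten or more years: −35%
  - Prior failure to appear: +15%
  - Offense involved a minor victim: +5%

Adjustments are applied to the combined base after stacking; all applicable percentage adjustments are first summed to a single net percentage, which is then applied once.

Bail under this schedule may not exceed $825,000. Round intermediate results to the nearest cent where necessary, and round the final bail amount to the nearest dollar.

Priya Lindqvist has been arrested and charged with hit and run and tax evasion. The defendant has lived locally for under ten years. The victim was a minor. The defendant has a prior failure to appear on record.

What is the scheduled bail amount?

Base amounts from the schedule: hit and run $34,200; tax evasion $38,500.
Stacking rule: highest base plus $23,000 per additional charge. Highest is tax evasion at $38,500; 1 additional charge → +$23,000. Combined base = $61,500.
Net percentage adjustment: +15% +5% = +20%. $61,500 × 1.2 = $73,800.
$73,800 is within the $825,000 maximum.

$73,800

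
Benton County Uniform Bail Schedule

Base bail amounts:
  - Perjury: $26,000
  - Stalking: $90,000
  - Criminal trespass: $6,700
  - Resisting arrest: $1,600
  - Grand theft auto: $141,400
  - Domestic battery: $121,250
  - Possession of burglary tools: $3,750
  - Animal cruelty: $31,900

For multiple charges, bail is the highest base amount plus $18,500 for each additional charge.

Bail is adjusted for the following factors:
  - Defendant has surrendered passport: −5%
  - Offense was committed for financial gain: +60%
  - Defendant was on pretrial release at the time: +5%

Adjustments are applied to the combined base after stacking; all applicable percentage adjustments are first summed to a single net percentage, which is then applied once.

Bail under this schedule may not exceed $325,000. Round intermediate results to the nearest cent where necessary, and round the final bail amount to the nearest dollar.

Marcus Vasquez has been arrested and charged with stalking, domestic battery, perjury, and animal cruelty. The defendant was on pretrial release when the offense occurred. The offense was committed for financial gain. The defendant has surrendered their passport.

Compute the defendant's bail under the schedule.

Base amounts from the schedule: stalking $90,000; domestic battery $121,250; perjury $26,000; animal cruelty $31,900.
Stacking rule: highest base plus $18,500 per additional charge. Highest is domestic battery at $121,250; 3 additional charges → +$55,500. Combined base = $176,750.
Net percentage adjustment: −5% +60% +5% = +60%. $176,750 × 1.6 = $282,800.
$282,800 is within the $325,000 maximum.

$282,800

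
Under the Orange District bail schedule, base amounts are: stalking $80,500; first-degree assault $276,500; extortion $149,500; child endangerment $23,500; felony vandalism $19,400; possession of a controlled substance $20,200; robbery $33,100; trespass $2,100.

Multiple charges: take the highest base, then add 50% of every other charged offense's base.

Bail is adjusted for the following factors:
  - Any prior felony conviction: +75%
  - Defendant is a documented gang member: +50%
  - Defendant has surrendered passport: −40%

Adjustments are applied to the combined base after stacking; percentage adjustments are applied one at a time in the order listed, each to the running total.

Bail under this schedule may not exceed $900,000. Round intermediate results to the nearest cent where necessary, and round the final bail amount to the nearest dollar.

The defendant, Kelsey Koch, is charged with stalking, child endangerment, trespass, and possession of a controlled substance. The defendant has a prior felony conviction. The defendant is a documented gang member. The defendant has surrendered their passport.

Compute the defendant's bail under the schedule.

Base amounts from the schedule: stalking $80,500; child endangerment $23,500; trespass $2,100; possession of a controlled substance $20,200.
Stacking rule: highest base plus 50% of each additional charge. Highest is stalking at $80,500. Additional: $23,500 × 50% = $11,750; $2,100 × 50% = $1,050; $20,200 × 50% = $10,100. Combined base = $80,500 + $22,900 = $103,400.
Any prior felony conviction (+75%): $103,400 × 1.75 = $180,950.
Defendant is a documented gang member (+50%): $180,950 × 1.5 = $271,425.
Defendant has surrendered passport (−40%): $271,425 × 0.6 = $162,855.
$162,855 is within the $900,000 maximum.

$162,855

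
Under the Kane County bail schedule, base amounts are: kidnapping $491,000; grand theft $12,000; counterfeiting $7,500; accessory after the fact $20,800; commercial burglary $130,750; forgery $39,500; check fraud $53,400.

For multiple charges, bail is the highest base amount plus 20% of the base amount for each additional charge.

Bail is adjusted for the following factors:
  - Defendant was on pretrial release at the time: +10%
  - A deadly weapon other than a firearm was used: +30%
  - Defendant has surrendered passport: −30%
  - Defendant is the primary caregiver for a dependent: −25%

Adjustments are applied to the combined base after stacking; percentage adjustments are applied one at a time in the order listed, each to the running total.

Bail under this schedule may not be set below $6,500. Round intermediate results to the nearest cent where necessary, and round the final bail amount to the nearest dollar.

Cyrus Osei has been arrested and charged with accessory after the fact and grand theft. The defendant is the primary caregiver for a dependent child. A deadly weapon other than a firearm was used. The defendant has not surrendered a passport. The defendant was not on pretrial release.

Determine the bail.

Base amounts from the schedule: accessory after the fact $20,800; grand theft $12,000.
Stacking rule: highest base plus 20% of each additional charge. Highest is accessory after the fact at $20,800. Additional: $12,000 × 20% = $2,400. Combined base = $20,800 + $2,400 = $23,200.
A deadly weapon other than a firearm was used (+30%): $23,200 × 1.3 = $30,160.
Defendant is the primary caregiver for a dependent (−25%): $30,160 × 0.75 = $22,620.
$22,620 is at or above the $6,500 minimum.

$22,620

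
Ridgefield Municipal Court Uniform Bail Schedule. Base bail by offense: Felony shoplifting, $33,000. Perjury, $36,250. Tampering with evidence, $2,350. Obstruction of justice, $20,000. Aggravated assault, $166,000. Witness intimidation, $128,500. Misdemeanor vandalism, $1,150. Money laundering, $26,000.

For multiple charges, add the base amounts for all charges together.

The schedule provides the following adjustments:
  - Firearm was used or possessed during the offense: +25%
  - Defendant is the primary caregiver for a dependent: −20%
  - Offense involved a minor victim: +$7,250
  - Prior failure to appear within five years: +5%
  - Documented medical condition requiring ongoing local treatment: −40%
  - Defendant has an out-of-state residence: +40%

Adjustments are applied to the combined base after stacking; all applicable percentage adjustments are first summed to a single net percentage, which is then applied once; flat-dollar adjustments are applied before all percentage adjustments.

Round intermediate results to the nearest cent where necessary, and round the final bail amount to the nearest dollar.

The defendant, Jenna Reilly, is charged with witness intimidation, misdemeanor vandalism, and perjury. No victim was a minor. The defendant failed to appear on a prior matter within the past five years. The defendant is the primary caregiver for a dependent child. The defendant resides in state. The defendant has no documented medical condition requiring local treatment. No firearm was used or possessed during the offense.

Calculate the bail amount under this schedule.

Base amounts from the schedule: witness intimidation $128,500; misdemeanor vandalism $1,150; perjury $36,250.
Stacking rule: sum of all bases. $128,500 + $1,150 + $36,250 = $165,900.
Net percentage adjustment: −20% +5% = −15%. $165,900 × 0.85 = $141,015.

$141,015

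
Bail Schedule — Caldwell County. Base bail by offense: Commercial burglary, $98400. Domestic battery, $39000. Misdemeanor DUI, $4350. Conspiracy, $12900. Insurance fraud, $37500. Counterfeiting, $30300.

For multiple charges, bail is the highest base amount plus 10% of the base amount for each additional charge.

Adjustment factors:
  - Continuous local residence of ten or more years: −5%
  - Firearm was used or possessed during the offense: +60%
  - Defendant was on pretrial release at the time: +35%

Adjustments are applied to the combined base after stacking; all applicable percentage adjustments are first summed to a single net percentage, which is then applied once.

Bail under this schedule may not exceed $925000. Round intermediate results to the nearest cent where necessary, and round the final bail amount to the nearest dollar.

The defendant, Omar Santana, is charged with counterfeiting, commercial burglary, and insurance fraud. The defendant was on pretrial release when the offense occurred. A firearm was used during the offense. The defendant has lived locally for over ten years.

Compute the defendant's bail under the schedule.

Base amounts from the schedule: counterfeiting $30300; commercial burglary $98400; insurance fraud $37500.
Stacking rule: highest base plus 10% of each additional charge. Highest is commercial burglary at $98400. Additional: $30300 × 10% = $3030; $37500 × 10% = $3750. Combined base = $98400 + $6780 = $105180.
Net percentage adjustment: −5% +60% +35% = +90%. $105180 × 1.9 = $199842.
$199842 is within the $925000 maximum.

$199842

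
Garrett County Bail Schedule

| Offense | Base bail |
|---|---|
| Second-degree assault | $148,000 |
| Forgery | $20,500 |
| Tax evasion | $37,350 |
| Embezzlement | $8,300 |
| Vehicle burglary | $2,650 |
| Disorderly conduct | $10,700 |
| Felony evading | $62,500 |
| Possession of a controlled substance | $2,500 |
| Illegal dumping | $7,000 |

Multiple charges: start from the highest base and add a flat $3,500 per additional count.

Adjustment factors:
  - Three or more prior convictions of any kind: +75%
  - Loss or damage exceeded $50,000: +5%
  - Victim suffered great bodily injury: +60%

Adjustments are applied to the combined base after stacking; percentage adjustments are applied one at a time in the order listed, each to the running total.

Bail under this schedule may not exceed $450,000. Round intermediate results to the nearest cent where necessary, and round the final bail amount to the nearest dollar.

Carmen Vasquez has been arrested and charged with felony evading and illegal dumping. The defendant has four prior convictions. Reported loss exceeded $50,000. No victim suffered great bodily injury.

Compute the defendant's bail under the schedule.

$121,275

Base amounts from the schedule: felony evading $62,500; illegal dumping $7,000.
Stacking rule: highest base plus $3,500 per additional charge. Highest is felony evading at $62,500; 1 additional charge → +$3,500. Combined base = $66,000.
Three or more prior convictions of any kind (+75%): $66,000 × 1.75 = $115,500.
Loss or damage exceeded $50,000 (+5%): $115,500 × 1.05 = $121,275.
$121,275 is within the $450,000 maximum.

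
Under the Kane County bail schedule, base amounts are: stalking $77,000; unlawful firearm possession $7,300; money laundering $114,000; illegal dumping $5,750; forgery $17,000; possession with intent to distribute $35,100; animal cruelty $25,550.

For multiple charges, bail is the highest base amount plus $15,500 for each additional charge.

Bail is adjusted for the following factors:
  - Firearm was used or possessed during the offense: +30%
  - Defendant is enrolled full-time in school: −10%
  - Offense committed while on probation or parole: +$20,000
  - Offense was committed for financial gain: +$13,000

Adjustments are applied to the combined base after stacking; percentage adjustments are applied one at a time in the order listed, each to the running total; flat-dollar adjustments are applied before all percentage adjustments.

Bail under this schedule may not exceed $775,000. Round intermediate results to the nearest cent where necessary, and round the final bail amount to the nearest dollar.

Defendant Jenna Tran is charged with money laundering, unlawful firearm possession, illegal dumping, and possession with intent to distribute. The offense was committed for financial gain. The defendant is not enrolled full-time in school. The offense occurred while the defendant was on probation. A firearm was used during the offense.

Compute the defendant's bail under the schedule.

Base amounts from the schedule: money laundering $114,000; unlawful firearm possession $7,300; illegal dumping $5,750; possession with intent to distribute $35,100.
Stacking rule: highest base plus $15,500 per additional charge. Highest is money laundering at $114,000; 3 additional charges → +$46,500. Combined base = $160,500.
Offense committed while on probation or parole (+$20,000 flat): $160,500 + $20,000 = $180,500.
Offense was committed for financial gain (+$13,000 flat): $180,500 + $13,000 = $193,500.
Firearm was used or possessed during the offense (+30%): $193,500 × 1.3 = $251,550.
$251,550 is within the $775,000 maximum.

$251,550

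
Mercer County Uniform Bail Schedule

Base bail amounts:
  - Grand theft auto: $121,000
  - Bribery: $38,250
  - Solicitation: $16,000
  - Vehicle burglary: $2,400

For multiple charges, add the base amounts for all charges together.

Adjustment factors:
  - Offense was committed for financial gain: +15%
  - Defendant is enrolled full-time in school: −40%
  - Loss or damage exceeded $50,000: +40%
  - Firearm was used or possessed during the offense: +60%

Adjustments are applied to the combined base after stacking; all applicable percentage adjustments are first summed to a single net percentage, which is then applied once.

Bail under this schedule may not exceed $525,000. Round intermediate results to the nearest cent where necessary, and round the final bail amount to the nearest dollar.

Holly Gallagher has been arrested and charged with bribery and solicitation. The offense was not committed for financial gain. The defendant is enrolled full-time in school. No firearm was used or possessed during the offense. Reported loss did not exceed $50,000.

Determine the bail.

$32,550

Base amounts from the schedule: bribery $38,250; solicitation $16,000.
Stacking rule: sum of all bases. $38,250 + $16,000 = $54,250.
Defendant is enrolled full-time in school (−40%): $54,250 × 0.6 = $32,550.
$32,550 is within the $525,000 maximum.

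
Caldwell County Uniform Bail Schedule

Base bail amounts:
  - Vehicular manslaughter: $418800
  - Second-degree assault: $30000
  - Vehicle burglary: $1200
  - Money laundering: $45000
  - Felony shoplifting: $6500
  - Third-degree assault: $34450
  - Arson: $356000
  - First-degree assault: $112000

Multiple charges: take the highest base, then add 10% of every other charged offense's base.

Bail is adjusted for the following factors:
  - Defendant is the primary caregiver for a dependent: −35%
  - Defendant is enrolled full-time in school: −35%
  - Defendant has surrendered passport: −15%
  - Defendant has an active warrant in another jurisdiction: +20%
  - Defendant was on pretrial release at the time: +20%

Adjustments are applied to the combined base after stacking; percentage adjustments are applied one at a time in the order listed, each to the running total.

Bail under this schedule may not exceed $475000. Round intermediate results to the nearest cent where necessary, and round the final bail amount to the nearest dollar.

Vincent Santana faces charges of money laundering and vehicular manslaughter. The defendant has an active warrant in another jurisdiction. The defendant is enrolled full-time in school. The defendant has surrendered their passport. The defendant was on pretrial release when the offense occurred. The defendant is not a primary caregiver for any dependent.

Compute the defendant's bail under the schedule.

$336777

Base amounts from the schedule: money laundering $45000; vehicular manslaughter $418800.
Stacking rule: highest base plus 10% of each additional charge. Highest is vehicular manslaughter at $418800. Additional: $45000 × 10% = $4500. Combined base = $418800 + $4500 = $423300.
Defendant is enrolled full-time in school (−35%): $423300 × 0.65 = $275145.
Defendant has surrendered passport (−15%): $275145 × 0.85 = $233873.25.
Defendant has an active warrant in another jurisdiction (+20%): $233873.25 × 1.2 = $280647.90.
Defendant was on pretrial release at the time (+20%): $280647.90 × 1.2 = $336777.48.
$336777.48 is within the $475000 maximum.
Rounded to the nearest dollar: $336777.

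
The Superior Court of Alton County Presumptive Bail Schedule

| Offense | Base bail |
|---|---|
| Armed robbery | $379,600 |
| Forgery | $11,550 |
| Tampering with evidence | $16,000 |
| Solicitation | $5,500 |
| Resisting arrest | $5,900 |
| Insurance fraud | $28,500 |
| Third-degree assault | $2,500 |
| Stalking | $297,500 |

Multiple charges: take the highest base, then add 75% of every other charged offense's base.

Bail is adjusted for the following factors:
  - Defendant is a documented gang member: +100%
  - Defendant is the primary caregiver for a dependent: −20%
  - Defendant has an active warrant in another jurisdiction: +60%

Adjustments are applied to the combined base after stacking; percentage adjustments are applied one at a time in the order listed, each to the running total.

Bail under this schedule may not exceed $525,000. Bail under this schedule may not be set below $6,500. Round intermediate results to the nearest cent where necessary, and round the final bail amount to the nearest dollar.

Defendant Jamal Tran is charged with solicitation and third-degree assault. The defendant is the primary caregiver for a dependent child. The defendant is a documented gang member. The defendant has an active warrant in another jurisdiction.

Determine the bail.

Base amounts from the schedule: solicitation $5,500; third-degree assault $2,500.
Stacking rule: highest base plus 75% of each additional charge. Highest is solicitation at $5,500. Additional: $2,500 × 75% = $1,875. Combined base = $5,500 + $1,875 = $7,375.
Defendant is a documented gang member (+100%): $7,375 × 2 = $14,750.
Defendant is the primary caregiver for a dependent (−20%): $14,750 × 0.8 = $11,800.
Defendant has an active warrant in another jurisdiction (+60%): $11,800 × 1.6 = $18,880.
$18,880 is within the $525,000 maximum.
$18,880 is at or above the $6,500 minimum.

$18,880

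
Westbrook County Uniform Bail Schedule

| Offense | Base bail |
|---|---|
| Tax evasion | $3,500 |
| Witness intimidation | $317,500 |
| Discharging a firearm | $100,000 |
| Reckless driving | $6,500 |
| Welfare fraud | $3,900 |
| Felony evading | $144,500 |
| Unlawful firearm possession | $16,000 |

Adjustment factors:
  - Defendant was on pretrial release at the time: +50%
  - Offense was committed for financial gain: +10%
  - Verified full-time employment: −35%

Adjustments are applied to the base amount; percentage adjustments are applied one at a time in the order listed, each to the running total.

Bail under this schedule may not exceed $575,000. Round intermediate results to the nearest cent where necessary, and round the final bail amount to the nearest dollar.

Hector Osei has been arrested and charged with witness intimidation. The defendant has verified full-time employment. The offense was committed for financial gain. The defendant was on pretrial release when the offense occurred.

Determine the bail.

Base amounts from the schedule: witness intimidation $317,500.
Single charge. Combined base = $317,500.
Defendant was on pretrial release at the time (+50%): $317,500 × 1.5 = $476,250.
Offense was committed for financial gain (+10%): $476,250 × 1.1 = $523,875.
Verified full-time employment (−35%): $523,875 × 0.65 = $340,518.75.
$340,518.75 is within the $575,000 maximum.
Rounded to the nearest dollar: $340,519.

$340,519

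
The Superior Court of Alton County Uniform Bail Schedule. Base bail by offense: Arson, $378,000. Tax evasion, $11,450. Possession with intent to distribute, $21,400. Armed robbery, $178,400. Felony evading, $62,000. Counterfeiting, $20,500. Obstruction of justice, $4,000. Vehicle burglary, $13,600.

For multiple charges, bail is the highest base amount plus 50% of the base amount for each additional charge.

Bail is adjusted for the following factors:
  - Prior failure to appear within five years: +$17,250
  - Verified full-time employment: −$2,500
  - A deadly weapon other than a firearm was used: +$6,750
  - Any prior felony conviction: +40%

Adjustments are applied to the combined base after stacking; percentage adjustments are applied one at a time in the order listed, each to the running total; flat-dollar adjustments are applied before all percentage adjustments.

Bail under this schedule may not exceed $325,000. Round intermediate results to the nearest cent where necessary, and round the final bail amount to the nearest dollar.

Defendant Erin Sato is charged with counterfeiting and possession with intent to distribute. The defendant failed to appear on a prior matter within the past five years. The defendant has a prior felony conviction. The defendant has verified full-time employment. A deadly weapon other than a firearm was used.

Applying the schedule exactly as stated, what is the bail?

Base amounts from the schedule: counterfeiting $20,500; possession with intent to distribute $21,400.
Stacking rule: highest base plus 50% of each additional charge. Highest is possession with intent to distribute at $21,400. Additional: $20,500 × 50% = $10,250. Combined base = $21,400 + $10,250 = $31,650.
Prior failure to appear within five years (+$17,250 flat): $31,650 + $17,250 = $48,900.
Verified full-time employment (−$2,500 flat): $48,900 − $2,500 = $46,400.
A deadly weapon other than a firearm was used (+$6,750 flat): $46,400 + $6,750 = $53,150.
Any prior felony conviction (+40%): $53,150 × 1.4 = $74,410.
$74,410 is within the $325,000 maximum.

$74,410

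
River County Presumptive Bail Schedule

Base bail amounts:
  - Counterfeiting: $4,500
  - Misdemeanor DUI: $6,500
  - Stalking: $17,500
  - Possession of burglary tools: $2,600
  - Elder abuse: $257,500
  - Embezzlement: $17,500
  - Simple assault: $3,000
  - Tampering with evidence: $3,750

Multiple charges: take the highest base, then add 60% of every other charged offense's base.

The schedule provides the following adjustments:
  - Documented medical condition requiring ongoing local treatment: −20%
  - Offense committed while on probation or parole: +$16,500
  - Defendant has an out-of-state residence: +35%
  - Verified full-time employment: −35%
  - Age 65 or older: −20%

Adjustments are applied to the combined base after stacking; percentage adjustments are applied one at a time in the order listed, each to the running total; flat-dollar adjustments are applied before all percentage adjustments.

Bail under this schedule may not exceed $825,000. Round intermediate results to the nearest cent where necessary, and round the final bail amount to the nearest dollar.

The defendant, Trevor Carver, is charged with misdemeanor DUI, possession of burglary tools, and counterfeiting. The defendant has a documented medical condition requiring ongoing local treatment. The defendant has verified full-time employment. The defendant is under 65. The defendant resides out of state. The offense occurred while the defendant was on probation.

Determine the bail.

Base amounts from the schedule: misdemeanor DUI $6,500; possession of burglary tools $2,600; counterfeiting $4,500.
Stacking rule: highest base plus 60% of each additional charge. Highest is misdemeanor DUI at $6,500. Additional: $2,600 × 60% = $1,560; $4,500 × 60% = $2,700. Combined base = $6,500 + $4,260 = $10,760.
Offense committed while on probation or parole (+$16,500 flat): $10,760 + $16,500 = $27,260.
Documented medical condition requiring ongoing local treatment (−20%): $27,260 × 0.8 = $21,808.
Defendant has an out-of-state residence (+35%): $21,808 × 1.35 = $29,440.80.
Verified full-time employment (−35%): $29,440.80 × 0.65 = $19,136.52.
$19,136.52 is within the $825,000 maximum.
Rounded to the nearest dollar: $19,137.

$19,137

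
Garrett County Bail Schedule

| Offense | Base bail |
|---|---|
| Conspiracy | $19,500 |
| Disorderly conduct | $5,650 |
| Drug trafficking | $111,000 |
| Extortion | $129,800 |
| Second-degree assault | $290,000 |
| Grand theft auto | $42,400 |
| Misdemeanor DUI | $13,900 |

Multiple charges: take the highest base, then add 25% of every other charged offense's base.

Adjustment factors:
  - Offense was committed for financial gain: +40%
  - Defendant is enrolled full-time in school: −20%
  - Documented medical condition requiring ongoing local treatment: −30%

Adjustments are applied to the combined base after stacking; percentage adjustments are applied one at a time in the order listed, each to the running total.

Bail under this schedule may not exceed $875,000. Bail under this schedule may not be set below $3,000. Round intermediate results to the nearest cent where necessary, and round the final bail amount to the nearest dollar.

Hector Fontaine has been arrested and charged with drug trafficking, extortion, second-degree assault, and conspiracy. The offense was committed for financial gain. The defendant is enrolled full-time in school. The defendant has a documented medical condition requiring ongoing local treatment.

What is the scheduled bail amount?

Base amounts from the schedule: drug trafficking $111,000; extortion $129,800; second-degree assault $290,000; conspiracy $19,500.
Stacking rule: highest base plus 25% of each additional charge. Highest is second-degree assault at $290,000. Additional: $111,000 × 25% = $27,750; $129,800 × 25% = $32,450; $19,500 × 25% = $4,875. Combined base = $290,000 + $65,075 = $355,075.
Offense was committed for financial gain (+40%): $355,075 × 1.4 = $497,105.
Defendant is enrolled full-time in school (−20%): $497,105 × 0.8 = $397,684.
Documented medical condition requiring ongoing local treatment (−30%): $397,684 × 0.7 = $278,378.80.
$278,378.80 is within the $875,000 maximum.
$278,378.80 is at or above the $3,000 minimum.
Rounded to the nearest dollar: $278,379.

$278,379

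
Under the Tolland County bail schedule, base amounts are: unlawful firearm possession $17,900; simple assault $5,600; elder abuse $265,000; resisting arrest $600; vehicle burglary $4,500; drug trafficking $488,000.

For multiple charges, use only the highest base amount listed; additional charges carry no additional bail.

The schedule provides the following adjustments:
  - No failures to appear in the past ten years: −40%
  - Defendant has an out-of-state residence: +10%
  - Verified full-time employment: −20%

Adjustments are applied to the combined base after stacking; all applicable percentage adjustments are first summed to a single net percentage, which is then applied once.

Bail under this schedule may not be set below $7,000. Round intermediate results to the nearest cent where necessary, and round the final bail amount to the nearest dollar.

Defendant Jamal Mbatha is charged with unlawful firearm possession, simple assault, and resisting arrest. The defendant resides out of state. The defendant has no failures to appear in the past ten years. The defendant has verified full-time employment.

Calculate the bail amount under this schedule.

$8,950

Base amounts from the schedule: unlawful firearm possession $17,900; simple assault $5,600; resisting arrest $600.
Stacking rule: use the highest base only. Highest is unlawful firearm possession at $17,900. Combined base = $17,900.
Net percentage adjustment: −40% +10% −20% = −50%. $17,900 × 0.5 = $8,950.
$8,950 is at or above the $7,000 minimum.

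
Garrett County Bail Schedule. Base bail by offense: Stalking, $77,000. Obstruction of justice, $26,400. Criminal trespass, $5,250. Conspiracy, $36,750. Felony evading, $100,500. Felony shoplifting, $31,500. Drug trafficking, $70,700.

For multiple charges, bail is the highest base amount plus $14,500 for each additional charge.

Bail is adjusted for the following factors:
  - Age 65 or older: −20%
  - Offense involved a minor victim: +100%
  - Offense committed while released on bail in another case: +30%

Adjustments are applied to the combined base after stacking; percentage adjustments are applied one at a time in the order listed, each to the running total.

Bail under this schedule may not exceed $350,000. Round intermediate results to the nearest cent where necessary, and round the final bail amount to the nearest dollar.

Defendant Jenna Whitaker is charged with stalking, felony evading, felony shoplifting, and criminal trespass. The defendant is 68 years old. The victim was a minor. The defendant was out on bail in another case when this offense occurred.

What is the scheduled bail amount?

Base amounts from the schedule: stalking $77,000; felony evading $100,500; felony shoplifting $31,500; criminal trespass $5,250.
Stacking rule: highest base plus $14,500 per additional charge. Highest is felony evading at $100,500; 3 additional charges → +$43,500. Combined base = $144,000.
Age 65 or older (−20%): $144,000 × 0.8 = $115,200.
Offense involved a minor victim (+100%): $115,200 × 2 = $230,400.
Offense committed while released on bail in another case (+30%): $230,400 × 1.3 = $299,520.
$299,520 is within the $350,000 maximum.

$299,520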